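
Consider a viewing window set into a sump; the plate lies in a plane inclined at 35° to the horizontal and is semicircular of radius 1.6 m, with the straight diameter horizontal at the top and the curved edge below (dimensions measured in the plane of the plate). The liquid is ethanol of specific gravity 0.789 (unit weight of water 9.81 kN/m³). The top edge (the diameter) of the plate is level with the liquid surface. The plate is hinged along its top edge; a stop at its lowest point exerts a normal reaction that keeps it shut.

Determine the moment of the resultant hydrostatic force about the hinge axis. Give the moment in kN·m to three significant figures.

γ = 0.789 × 9.81 = 7.74009 kN/m³.
Let θ = 35° be the plate's angle to the horizontal; measure y along the incline from where the plane meets the free surface. Vertical depth h = y·sinθ with sinθ = 0.573576.
The centroid of a semicircle lies 4r/(3π) = 0.679061 m from the diameter, here below the top edge, so y_c = 0.679061 m and h_c = 0.679061 × 0.573576 = 0.389493 m.
A = πr²/2 = π × 1.6²/2 = 4.02124 m².
Resultant F = γ·h_c·A = 7.74009 × 0.389493 × 4.02124 = 12.1229 kN.
I_c = (π/8 − 8/(9π))·r⁴ = 0.109757 × 1.6⁴ = 0.719303 m⁴.
Centre of pressure: y_p = y_c + I_c/(y_c·A) = 0.679061 + 0.719303/(0.679061 × 4.02124) = 0.679061 + 0.263417 = 0.942478 m along the plane.
The resultant acts 0.679061 + 0.263417 = 0.942478 m (along the plate) below the hinge at the top edge, so the moment about the hinge is M = F × 0.942478 = 12.1229 × 0.942478 = 11.4256 kN·m.

M ≈ 11.4 kN·m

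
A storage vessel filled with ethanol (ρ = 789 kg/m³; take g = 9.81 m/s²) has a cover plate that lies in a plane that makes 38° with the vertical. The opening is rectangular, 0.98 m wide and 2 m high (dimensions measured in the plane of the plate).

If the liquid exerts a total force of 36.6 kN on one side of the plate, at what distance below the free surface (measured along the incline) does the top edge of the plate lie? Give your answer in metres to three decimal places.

γ = ρg = 789 × 9.81 / 1000 = 7.74009 kN/m³.
A = 0.98 × 2 = 1.96 m².
From F = γ·h_c·A, the centroid depth is h_c = 36.6/(7.74009 × 1.96) = 2.41256 m.
The plate makes 38° with the vertical, i.e. θ = 90° − 38° = 52° to the horizontal. Measuring y along the incline from the free-surface line, vertical depth h = y·sinθ with sinθ = 0.788011.
Along the incline, y_c = h_c/sinθ = 2.41256/0.788011 = 3.06158 m.
The centroid lies 2/2 = 1 m below the top edge, so the top edge sits at y_top = 3.06158 − 1 = 2.06158 m along the incline.

y_top ≈ 2.062 m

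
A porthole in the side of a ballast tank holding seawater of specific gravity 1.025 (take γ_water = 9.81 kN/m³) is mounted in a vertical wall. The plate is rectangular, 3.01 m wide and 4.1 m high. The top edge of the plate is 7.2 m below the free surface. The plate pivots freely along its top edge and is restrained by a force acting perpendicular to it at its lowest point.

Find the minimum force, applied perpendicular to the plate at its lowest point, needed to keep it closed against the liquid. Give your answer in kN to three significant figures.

γ = 1.025 × 9.81 = 10.05525 kN/m³.
The centroid lies 4.1/2 = 2.05 m below the top edge, so the centroid depth is h_c = 7.2 + 2.05 = 9.25 m.
A = 3.01 × 4.1 = 12.341 m².
Resultant F = γ·h_c·A = 10.05525 × 9.25 × 12.341 = 1147.85 kN.
I_c = b·h³/12 = 3.01 × 4.1³/12 = 17.2877 m⁴.
Centre of pressure: y_p = y_c + I_c/(y_c·A) = 9.25 + 17.2877/(9.25 × 12.341) = 9.25 + 0.151442 = 9.40144 m along the plane.
The resultant acts 2.05 + 0.151442 = 2.20144 m (along the plate) below the hinge at the top edge, so the moment about the hinge is M = F × 2.20144 = 1147.85 × 2.20144 = 2526.92 kN·m.
A normal force at the bottom, 4.1 m from the hinge, must supply this moment: P = 2526.92/4.1 = 616.322 kN.

P ≈ 616 kN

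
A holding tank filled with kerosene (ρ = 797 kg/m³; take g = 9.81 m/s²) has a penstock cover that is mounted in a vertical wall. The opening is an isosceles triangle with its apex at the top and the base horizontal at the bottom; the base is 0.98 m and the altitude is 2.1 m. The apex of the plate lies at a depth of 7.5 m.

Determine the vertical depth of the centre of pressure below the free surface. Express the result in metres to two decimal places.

γ = ρg = 797 × 9.81 / 1000 = 7.81857 kN/m³.
With the apex up, the centroid sits 2h/3 = 2 × 2.1/3 = 1.4 m below the apex, so the centroid depth is h_c = 7.5 + 1.4 = 8.9 m.
A = ½ × 0.98 × 2.1 = 1.029 m².
Resultant F = γ·h_c·A = 7.81857 × 8.9 × 1.029 = 71.6032 kN.
I_c = b·h³/36 = 0.98 × 2.1³/36 = 0.252105 m⁴.
Centre of pressure: y_p = y_c + I_c/(y_c·A) = 8.9 + 0.252105/(8.9 × 1.029) = 8.9 + 0.0275281 = 8.92753 m along the plane.

h_p = 8.93 m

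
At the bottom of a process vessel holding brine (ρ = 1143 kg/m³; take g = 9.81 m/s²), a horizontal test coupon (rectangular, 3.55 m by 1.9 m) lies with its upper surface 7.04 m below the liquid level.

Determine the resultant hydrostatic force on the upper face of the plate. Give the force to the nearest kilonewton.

F ≈ 532 kN

γ = ρg = 1143 × 9.81 / 1000 = 11.21283 kN/m³.
The plate is horizontal, so pressure is uniform at p = γ·h = 11.21283 × 7.04 = 78.9383 kN/m².
A = 3.55 × 1.9 = 6.745 m².
F = p·A = 78.9383 × 6.745 = 532.439 kN.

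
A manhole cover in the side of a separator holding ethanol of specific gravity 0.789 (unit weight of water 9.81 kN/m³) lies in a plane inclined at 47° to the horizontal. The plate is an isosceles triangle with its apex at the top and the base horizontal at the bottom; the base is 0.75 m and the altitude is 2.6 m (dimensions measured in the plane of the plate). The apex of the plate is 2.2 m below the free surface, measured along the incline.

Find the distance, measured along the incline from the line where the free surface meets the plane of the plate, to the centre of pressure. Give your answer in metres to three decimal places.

y_p = 4.029 m

γ = 0.789 × 9.81 = 7.74009 kN/m³.
Let θ = 47° be the plate's angle to the horizontal; measure y along the incline from where the plane meets the free surface. Vertical depth h = y·sinθ with sinθ = 0.731354.
With the apex up, the centroid sits 2h/3 = 2 × 2.6/3 = 1.73333 m below the apex, so y_c = 2.2 + 1.73333 = 3.93333 m and h_c = 3.93333 × 0.731354 = 2.87666 m.
A = ½ × 0.75 × 2.6 = 0.975 m².
Resultant F = γ·h_c·A = 7.74009 × 2.87666 × 0.975 = 21.709 kN.
I_c = b·h³/36 = 0.75 × 2.6³/36 = 0.366167 m⁴.
Centre of pressure: y_p = y_c + I_c/(y_c·A) = 3.93333 + 0.366167/(3.93333 × 0.975) = 3.93333 + 0.0954804 = 4.02881 m along the plane.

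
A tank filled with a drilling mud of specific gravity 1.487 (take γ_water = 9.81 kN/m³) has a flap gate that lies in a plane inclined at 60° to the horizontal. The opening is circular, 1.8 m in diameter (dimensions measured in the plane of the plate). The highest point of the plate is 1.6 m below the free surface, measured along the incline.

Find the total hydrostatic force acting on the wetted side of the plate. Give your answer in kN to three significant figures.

γ = 1.487 × 9.81 = 14.58747 kN/m³.
Let θ = 60° be the plate's angle to the horizontal; measure y along the incline from where the plane meets the free surface. Vertical depth h = y·sinθ with sinθ = 0.866025.
The centroid is at the centre, 0.9 m below the top of the plate, so y_c = 1.6 + 0.9 = 2.5 m and h_c = 2.5 × 0.866025 = 2.16506 m.
A = π(0.9)² = 2.54469 m².
Resultant F = γ·h_c·A = 14.58747 × 2.16506 × 2.54469 = 80.3683 kN.

F ≈ 80.4 kN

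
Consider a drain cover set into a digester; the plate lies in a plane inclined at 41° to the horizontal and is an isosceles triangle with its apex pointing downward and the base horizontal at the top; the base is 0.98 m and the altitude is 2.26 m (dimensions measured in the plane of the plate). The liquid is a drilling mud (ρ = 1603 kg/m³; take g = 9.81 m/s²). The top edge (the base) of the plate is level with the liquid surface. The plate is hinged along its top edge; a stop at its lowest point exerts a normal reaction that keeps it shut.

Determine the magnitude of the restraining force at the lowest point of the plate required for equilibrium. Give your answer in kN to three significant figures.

P ≈ 4.30 kN

γ = ρg = 1603 × 9.81 / 1000 = 15.72543 kN/m³.
Let θ = 41° be the plate's angle to the horizontal; measure y along the incline from where the plane meets the free surface. Vertical depth h = y·sinθ with sinθ = 0.656059.
With the apex down, the centroid sits h/3 = 2.26/3 = 0.753333 m below the base (the top edge), so y_c = 0.753333 m and h_c = 0.753333 × 0.656059 = 0.494231 m.
A = ½ × 0.98 × 2.26 = 1.1074 m².
Resultant F = γ·h_c·A = 15.72543 × 0.494231 × 1.1074 = 8.60671 kN.
I_c = b·h³/36 = 0.98 × 2.26³/36 = 0.314231 m⁴.
Centre of pressure: y_p = y_c + I_c/(y_c·A) = 0.753333 + 0.314231/(0.753333 × 1.1074) = 0.753333 + 0.376667 = 1.13 m along the plane.
The resultant acts 0.753333 + 0.376667 = 1.13 m (along the plate) below the hinge at the top edge, so the moment about the hinge is M = F × 1.13 = 8.60671 × 1.13 = 9.72558 kN·m.
A normal force at the bottom, 2.26 m from the hinge, must supply this moment: P = 9.72558/2.26 = 4.30335 kN.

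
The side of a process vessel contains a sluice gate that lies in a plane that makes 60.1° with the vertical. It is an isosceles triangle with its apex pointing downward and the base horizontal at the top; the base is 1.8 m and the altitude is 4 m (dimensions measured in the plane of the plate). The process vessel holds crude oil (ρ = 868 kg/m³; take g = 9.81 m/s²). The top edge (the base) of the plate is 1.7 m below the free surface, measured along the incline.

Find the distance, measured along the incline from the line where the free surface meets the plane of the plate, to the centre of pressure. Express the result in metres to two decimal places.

y_p = 3.33 m

γ = ρg = 868 × 9.81 / 1000 = 8.51508 kN/m³.
The plate makes 60.1° with the vertical, i.e. θ = 90° − 60.1° = 29.9° to the horizontal. Measuring y along the incline from the free-surface line, vertical depth h = y·sinθ with sinθ = 0.498488.
With the apex down, the centroid sits h/3 = 4/3 = 1.33333 m below the base (the top edge), so y_c = 1.7 + 1.33333 = 3.03333 m and h_c = 3.03333 × 0.498488 = 1.51208 m.
A = ½ × 1.8 × 4 = 3.6 m².
Resultant F = γ·h_c·A = 8.51508 × 1.51208 × 3.6 = 46.3517 kN.
I_c = b·h³/36 = 1.8 × 4³/36 = 3.2 m⁴.
Centre of pressure: y_p = y_c + I_c/(y_c·A) = 3.03333 + 3.2/(3.03333 × 3.6) = 3.03333 + 0.293041 = 3.32637 m along the plane.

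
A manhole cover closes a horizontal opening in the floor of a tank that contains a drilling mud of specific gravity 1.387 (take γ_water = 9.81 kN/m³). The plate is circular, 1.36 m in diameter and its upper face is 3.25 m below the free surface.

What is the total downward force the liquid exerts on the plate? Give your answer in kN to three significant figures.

γ = 1.387 × 9.81 = 13.60647 kN/m³.
The plate is horizontal, so pressure is uniform at p = γ·h = 13.60647 × 3.25 = 44.221 kN/m².
A = π(0.68)² = 1.45267 m².
F = p·A = 44.221 × 1.45267 = 64.2385 kN.

F ≈ 64.2 kN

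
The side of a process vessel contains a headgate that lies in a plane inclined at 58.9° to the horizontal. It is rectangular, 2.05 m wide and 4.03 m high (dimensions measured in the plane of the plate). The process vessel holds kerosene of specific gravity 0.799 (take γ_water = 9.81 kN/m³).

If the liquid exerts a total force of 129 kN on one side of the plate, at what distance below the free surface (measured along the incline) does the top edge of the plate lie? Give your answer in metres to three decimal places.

y_top ≈ 0.312 m

γ = 0.799 × 9.81 = 7.83819 kN/m³.
A = 2.05 × 4.03 = 8.2615 m².
From F = γ·h_c·A, the centroid depth is h_c = 129/(7.83819 × 8.2615) = 1.99212 m.
Let θ = 58.9° be the plate's angle to the horizontal; measure y along the incline from where the plane meets the free surface. Vertical depth h = y·sinθ with sinθ = 0.856267.
Along the incline, y_c = h_c/sinθ = 1.99212/0.856267 = 2.32652 m.
The centroid lies 4.03/2 = 2.015 m below the top edge, so the top edge sits at y_top = 2.32652 − 2.015 = 0.31152 m along the incline.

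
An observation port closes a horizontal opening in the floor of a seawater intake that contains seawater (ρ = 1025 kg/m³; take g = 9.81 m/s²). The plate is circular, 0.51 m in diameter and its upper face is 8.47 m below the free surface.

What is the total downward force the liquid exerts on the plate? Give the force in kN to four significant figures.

γ = ρg = 1025 × 9.81 / 1000 = 10.05525 kN/m³.
The plate is horizontal, so pressure is uniform at p = γ·h = 10.05525 × 8.47 = 85.168 kN/m².
A = π(0.255)² = 0.204282 m².
F = p·A = 85.168 × 0.204282 = 17.3983 kN.

F ≈ 17.40 kN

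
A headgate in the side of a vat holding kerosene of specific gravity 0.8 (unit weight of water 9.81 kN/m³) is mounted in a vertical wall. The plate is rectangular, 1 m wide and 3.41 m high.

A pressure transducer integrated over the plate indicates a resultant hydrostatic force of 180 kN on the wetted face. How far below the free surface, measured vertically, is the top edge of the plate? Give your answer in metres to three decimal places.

d_top ≈ 5.021 m

γ = 0.8 × 9.81 = 7.848 kN/m³.
A = 1 × 3.41 = 3.41 m².
From F = γ·h_c·A, the centroid depth is h_c = 180/(7.848 × 3.41) = 6.72604 m.
The centroid lies 3.41/2 = 1.705 m below the top edge, so the top edge sits at h_top = 6.72604 − 1.705 = 5.02104 m below the surface.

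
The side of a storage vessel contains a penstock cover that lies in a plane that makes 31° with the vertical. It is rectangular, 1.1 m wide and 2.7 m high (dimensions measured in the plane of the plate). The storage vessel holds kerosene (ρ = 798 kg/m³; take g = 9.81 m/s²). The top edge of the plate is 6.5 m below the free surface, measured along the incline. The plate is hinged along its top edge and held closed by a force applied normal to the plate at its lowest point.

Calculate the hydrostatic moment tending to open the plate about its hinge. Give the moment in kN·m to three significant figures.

γ = ρg = 798 × 9.81 / 1000 = 7.82838 kN/m³.
The plate makes 31° with the vertical, i.e. θ = 90° − 31° = 59° to the horizontal. Measuring y along the incline from the free-surface line, vertical depth h = y·sinθ with sinθ = 0.857167.
The centroid lies 2.7/2 = 1.35 m below the top edge, so y_c = 6.5 + 1.35 = 7.85 m and h_c = 7.85 × 0.857167 = 6.72876 m.
A = 1.1 × 2.7 = 2.97 m².
Resultant F = γ·h_c·A = 7.82838 × 6.72876 × 2.97 = 156.446 kN.
I_c = b·h³/12 = 1.1 × 2.7³/12 = 1.80428 m⁴.
Centre of pressure: y_p = y_c + I_c/(y_c·A) = 7.85 + 1.80428/(7.85 × 2.97) = 7.85 + 0.0773887 = 7.92739 m along the plane.
The resultant acts 1.35 + 0.0773887 = 1.42739 m (along the plate) below the hinge at the top edge, so the moment about the hinge is M = F × 1.42739 = 156.446 × 1.42739 = 223.309 kN·m.

M ≈ 223 kN·m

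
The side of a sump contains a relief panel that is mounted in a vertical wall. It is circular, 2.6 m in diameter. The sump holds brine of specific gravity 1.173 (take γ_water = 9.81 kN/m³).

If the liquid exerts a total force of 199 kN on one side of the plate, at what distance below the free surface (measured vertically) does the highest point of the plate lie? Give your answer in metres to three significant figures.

d_top ≈ 1.96 m

γ = 1.173 × 9.81 = 11.50713 kN/m³.
A = π(1.3)² = 5.30929 m².
From F = γ·h_c·A, the centroid depth is h_c = 199/(11.50713 × 5.30929) = 3.25724 m.
The centroid is at the centre, 1.3 m below the top of the plate, so the highest point sits at h_top = 3.25724 − 1.3 = 1.95724 m below the surface.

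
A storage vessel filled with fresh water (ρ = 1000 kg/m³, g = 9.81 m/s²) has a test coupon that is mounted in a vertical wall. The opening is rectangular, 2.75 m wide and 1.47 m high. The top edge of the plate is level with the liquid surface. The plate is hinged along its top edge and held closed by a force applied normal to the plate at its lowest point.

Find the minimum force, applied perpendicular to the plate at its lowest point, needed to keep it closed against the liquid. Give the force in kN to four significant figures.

γ = ρg = 1000 × 9.81 = 9810 N/m³ = 9.81 kN/m³.
The centroid lies 1.47/2 = 0.735 m below the top edge, so the centroid depth is h_c = 0.735 m.
A = 2.75 × 1.47 = 4.0425 m².
Resultant F = γ·h_c·A = 9.81 × 0.735 × 4.0425 = 29.1478 kN.
I_c = b·h³/12 = 2.75 × 1.47³/12 = 0.727953 m⁴.
Centre of pressure: y_p = y_c + I_c/(y_c·A) = 0.735 + 0.727953/(0.735 × 4.0425) = 0.735 + 0.245 = 0.98 m along the plane.
The resultant acts 0.735 + 0.245 = 0.98 m (along the plate) below the hinge at the top edge, so the moment about the hinge is M = F × 0.98 = 29.1478 × 0.98 = 28.5648 kN·m.
A normal force at the bottom, 1.47 m from the hinge, must supply this moment: P = 28.5648/1.47 = 19.4318 kN.

P ≈ 19.43 kN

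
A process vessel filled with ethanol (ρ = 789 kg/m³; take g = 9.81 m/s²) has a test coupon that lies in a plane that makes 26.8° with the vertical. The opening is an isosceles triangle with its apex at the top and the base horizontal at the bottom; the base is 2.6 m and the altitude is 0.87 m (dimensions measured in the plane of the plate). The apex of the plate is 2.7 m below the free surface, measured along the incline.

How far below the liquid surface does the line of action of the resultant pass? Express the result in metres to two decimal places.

γ = ρg = 789 × 9.81 / 1000 = 7.74009 kN/m³.
The plate makes 26.8° with the vertical, i.e. θ = 90° − 26.8° = 63.2° to the horizontal. Measuring y along the incline from the free-surface line, vertical depth h = y·sinθ with sinθ = 0.892586.
With the apex up, the centroid sits 2h/3 = 2 × 0.87/3 = 0.58 m below the apex, so y_c = 2.7 + 0.58 = 3.28 m and h_c = 3.28 × 0.892586 = 2.92768 m.
A = ½ × 2.6 × 0.87 = 1.131 m².
Resultant F = γ·h_c·A = 7.74009 × 2.92768 × 1.131 = 25.629 kN.
I_c = b·h³/36 = 2.6 × 0.87³/36 = 0.0475585 m⁴.
Centre of pressure: y_p = y_c + I_c/(y_c·A) = 3.28 + 0.0475585/(3.28 × 1.131) = 3.28 + 0.0128201 = 3.29282 m along the plane.
Vertically, h_p = y_p·sinθ = 3.29282 × 0.892586 = 2.93913 m.

h_p = 2.94 m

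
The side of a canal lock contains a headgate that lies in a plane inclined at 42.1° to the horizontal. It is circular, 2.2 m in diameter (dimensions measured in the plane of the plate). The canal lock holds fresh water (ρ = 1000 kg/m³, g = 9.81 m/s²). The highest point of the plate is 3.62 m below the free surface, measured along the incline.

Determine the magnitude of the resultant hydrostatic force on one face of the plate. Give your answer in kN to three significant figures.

γ = ρg = 1000 × 9.81 = 9810 N/m³ = 9.81 kN/m³.
Let θ = 42.1° be the plate's angle to the horizontal; measure y along the incline from where the plane meets the free surface. Vertical depth h = y·sinθ with sinθ = 0.670427.
The centroid is at the centre, 1.1 m below the top of the plate, so y_c = 3.62 + 1.1 = 4.72 m and h_c = 4.72 × 0.670427 = 3.16442 m.
A = π(1.1)² = 3.80133 m².
Resultant F = γ·h_c·A = 9.81 × 3.16442 × 3.80133 = 118.005 kN.

F ≈ 118 kN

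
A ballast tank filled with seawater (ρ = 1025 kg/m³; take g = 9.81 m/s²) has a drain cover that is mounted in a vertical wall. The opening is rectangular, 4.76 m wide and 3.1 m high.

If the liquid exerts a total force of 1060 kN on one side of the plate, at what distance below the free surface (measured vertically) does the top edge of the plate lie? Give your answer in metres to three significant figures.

γ = ρg = 1025 × 9.81 / 1000 = 10.05525 kN/m³.
A = 4.76 × 3.1 = 14.756 m².
From F = γ·h_c·A, the centroid depth is h_c = 1060/(10.05525 × 14.756) = 7.14405 m.
The centroid lies 3.1/2 = 1.55 m below the top edge, so the top edge sits at h_top = 7.14405 − 1.55 = 5.59405 m below the surface.

d_top ≈ 5.59 m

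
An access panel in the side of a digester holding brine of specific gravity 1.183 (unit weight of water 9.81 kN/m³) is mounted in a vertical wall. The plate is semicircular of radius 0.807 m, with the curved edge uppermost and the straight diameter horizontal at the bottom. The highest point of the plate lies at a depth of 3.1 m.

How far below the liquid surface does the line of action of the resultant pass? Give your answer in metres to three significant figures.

γ = 1.183 × 9.81 = 11.60523 kN/m³.
The centroid lies 4r/(3π) = 0.342501 m above the diameter, so r − 4r/(3π) = 0.807 − 0.342501 = 0.464499 m below the topmost point, so the centroid depth is h_c = 3.1 + 0.464499 = 3.5645 m.
A = πr²/2 = π × 0.807²/2 = 1.02298 m².
Resultant F = γ·h_c·A = 11.60523 × 3.5645 × 1.02298 = 42.3175 kN.
I_c = (π/8 − 8/(9π))·r⁴ = 0.109757 × 0.807⁴ = 0.0465507 m⁴.
Centre of pressure: y_p = y_c + I_c/(y_c·A) = 3.5645 + 0.0465507/(3.5645 × 1.02298) = 3.5645 + 0.0127662 = 3.57727 m along the plane.

h_p = 3.58 m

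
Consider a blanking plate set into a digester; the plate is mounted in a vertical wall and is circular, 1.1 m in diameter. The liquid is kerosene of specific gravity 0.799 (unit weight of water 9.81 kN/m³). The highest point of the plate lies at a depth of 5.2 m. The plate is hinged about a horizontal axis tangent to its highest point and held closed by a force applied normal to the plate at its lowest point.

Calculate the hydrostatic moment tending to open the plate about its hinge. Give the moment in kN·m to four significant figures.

M ≈ 24.12 kN·m

γ = 0.799 × 9.81 = 7.83819 kN/m³.
The centroid is at the centre, 0.55 m below the top of the plate, so the centroid depth is h_c = 5.2 + 0.55 = 5.75 m.
A = π(0.55)² = 0.950332 m².
Resultant F = γ·h_c·A = 7.83819 × 5.75 × 0.950332 = 42.8311 kN.
I_c = πr⁴/4 = π × 0.55⁴/4 = 0.0718688 m⁴.
Centre of pressure: y_p = y_c + I_c/(y_c·A) = 5.75 + 0.0718688/(5.75 × 0.950332) = 5.75 + 0.0131522 = 5.76315 m along the plane.
The resultant acts 0.55 + 0.0131522 = 0.563152 m (along the plate) below the hinge at the top edge, so the moment about the hinge is M = F × 0.563152 = 42.8311 × 0.563152 = 24.1204 kN·m.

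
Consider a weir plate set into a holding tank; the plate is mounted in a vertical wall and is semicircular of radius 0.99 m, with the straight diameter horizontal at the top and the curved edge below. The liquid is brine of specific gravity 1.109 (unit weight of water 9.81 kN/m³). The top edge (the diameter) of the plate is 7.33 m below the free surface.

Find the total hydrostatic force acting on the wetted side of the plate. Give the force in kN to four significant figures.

γ = 1.109 × 9.81 = 10.87929 kN/m³.
The centroid of a semicircle lies 4r/(3π) = 0.420169 m from the diameter, here below the top edge, so the centroid depth is h_c = 7.33 + 0.420169 = 7.75017 m.
A = πr²/2 = π × 0.99²/2 = 1.53954 m².
Resultant F = γ·h_c·A = 10.87929 × 7.75017 × 1.53954 = 129.808 kN.

F ≈ 129.8 kN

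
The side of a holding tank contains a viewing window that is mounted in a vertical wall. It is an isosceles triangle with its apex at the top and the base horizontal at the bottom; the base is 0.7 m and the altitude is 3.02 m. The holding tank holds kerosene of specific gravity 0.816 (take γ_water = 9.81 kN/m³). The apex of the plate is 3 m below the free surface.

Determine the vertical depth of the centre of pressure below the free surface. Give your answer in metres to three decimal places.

h_p = 5.114 m

γ = 0.816 × 9.81 = 8.00496 kN/m³.
With the apex up, the centroid sits 2h/3 = 2 × 3.02/3 = 2.01333 m below the apex, so the centroid depth is h_c = 3 + 2.01333 = 5.01333 m.
A = ½ × 0.7 × 3.02 = 1.057 m².
Resultant F = γ·h_c·A = 8.00496 × 5.01333 × 1.057 = 42.419 kN.
I_c = b·h³/36 = 0.7 × 3.02³/36 = 0.53557 m⁴.
Centre of pressure: y_p = y_c + I_c/(y_c·A) = 5.01333 + 0.53557/(5.01333 × 1.057) = 5.01333 + 0.101068 = 5.1144 m along the plane.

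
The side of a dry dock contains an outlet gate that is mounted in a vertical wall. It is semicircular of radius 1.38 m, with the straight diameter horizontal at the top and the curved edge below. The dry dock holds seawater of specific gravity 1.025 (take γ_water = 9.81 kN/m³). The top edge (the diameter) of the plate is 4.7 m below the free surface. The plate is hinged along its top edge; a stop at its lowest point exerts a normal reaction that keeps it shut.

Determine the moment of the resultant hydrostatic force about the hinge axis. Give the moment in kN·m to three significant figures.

γ = 1.025 × 9.81 = 10.05525 kN/m³.
The centroid of a semicircle lies 4r/(3π) = 0.58569 m from the diameter, here below the top edge, so the centroid depth is h_c = 4.7 + 0.58569 = 5.28569 m.
A = πr²/2 = π × 1.38²/2 = 2.99142 m².
Resultant F = γ·h_c·A = 10.05525 × 5.28569 × 2.99142 = 158.991 kN.
I_c = (π/8 − 8/(9π))·r⁴ = 0.109757 × 1.38⁴ = 0.39806 m⁴.
Centre of pressure: y_p = y_c + I_c/(y_c·A) = 5.28569 + 0.39806/(5.28569 × 2.99142) = 5.28569 + 0.025175 = 5.31086 m along the plane.
The resultant acts 0.58569 + 0.025175 = 0.610865 m (along the plate) below the hinge at the top edge, so the moment about the hinge is M = F × 0.610865 = 158.991 × 0.610865 = 97.122 kN·m.

M ≈ 97.1 kN·m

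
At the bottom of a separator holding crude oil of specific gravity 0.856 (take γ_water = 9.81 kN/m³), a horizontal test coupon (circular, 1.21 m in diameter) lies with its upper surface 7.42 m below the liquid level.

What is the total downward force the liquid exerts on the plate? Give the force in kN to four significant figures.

F ≈ 71.65 kN

γ = 0.856 × 9.81 = 8.39736 kN/m³.
The plate is horizontal, so pressure is uniform at p = γ·h = 8.39736 × 7.42 = 62.3084 kN/m².
A = π(0.605)² = 1.1499 m².
F = p·A = 62.3084 × 1.1499 = 71.6484 kN.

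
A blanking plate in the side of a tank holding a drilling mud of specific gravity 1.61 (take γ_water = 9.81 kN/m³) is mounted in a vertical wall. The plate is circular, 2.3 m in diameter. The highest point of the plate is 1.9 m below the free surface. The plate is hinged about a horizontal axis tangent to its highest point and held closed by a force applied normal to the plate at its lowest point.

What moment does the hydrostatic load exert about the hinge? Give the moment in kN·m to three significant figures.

γ = 1.61 × 9.81 = 15.7941 kN/m³.
The centroid is at the centre, 1.15 m below the top of the plate, so the centroid depth is h_c = 1.9 + 1.15 = 3.05 m.
A = π(1.15)² = 4.15476 m².
Resultant F = γ·h_c·A = 15.7941 × 3.05 × 4.15476 = 200.143 kN.
I_c = πr⁴/4 = π × 1.15⁴/4 = 1.37367 m⁴.
Centre of pressure: y_p = y_c + I_c/(y_c·A) = 3.05 + 1.37367/(3.05 × 4.15476) = 3.05 + 0.108402 = 3.1584 m along the plane.
The resultant acts 1.15 + 0.108402 = 1.2584 m (along the plate) below the hinge at the top edge, so the moment about the hinge is M = F × 1.2584 = 200.143 × 1.2584 = 251.86 kN·m.

M ≈ 252 kN·m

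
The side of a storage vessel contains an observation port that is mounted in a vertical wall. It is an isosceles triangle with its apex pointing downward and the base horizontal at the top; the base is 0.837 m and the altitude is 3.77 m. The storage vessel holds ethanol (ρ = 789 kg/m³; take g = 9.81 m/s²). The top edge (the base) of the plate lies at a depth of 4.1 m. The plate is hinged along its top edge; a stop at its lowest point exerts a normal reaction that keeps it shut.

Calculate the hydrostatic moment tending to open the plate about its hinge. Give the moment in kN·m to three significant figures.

M ≈ 91.8 kN·m

γ = ρg = 789 × 9.81 / 1000 = 7.74009 kN/m³.
With the apex down, the centroid sits h/3 = 3.77/3 = 1.25667 m below the base (the top edge), so the centroid depth is h_c = 4.1 + 1.25667 = 5.35667 m.
A = ½ × 0.837 × 3.77 = 1.57774 m².
Resultant F = γ·h_c·A = 7.74009 × 5.35667 × 1.57774 = 65.4148 kN.
I_c = b·h³/36 = 0.837 × 3.77³/36 = 1.2458 m⁴.
Centre of pressure: y_p = y_c + I_c/(y_c·A) = 5.35667 + 1.2458/(5.35667 × 1.57774) = 5.35667 + 0.147407 = 5.50408 m along the plane.
The resultant acts 1.25667 + 0.147407 = 1.40408 m (along the plate) below the hinge at the top edge, so the moment about the hinge is M = F × 1.40408 = 65.4148 × 1.40408 = 91.8476 kN·m.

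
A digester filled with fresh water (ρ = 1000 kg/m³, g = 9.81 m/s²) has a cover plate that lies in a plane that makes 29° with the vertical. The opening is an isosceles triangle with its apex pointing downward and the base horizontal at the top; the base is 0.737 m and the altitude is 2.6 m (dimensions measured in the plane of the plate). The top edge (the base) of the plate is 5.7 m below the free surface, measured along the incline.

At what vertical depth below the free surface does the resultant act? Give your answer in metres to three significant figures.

γ = ρg = 1000 × 9.81 = 9810 N/m³ = 9.81 kN/m³.
The plate makes 29° with the vertical, i.e. θ = 90° − 29° = 61° to the horizontal. Measuring y along the incline from the free-surface line, vertical depth h = y·sinθ with sinθ = 0.874620.
With the apex down, the centroid sits h/3 = 2.6/3 = 0.866667 m below the base (the top edge), so y_c = 5.7 + 0.866667 = 6.56667 m and h_c = 6.56667 × 0.874620 = 5.74334 m.
A = ½ × 0.737 × 2.6 = 0.9581 m².
Resultant F = γ·h_c·A = 9.81 × 5.74334 × 0.9581 = 53.9814 kN.
I_c = b·h³/36 = 0.737 × 2.6³/36 = 0.35982 m⁴.
Centre of pressure: y_p = y_c + I_c/(y_c·A) = 6.56667 + 0.35982/(6.56667 × 0.9581) = 6.56667 + 0.0571912 = 6.62386 m along the plane.
Vertically, h_p = y_p·sinθ = 6.62386 × 0.874620 = 5.79336 m.

h_p = 5.79 m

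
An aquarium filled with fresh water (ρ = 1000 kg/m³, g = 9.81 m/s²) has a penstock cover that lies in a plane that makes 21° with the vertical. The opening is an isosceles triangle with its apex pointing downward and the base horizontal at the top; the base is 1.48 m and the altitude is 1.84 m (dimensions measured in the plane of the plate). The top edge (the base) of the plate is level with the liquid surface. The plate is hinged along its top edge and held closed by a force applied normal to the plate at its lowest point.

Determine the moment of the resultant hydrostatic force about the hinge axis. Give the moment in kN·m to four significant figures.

γ = ρg = 1000 × 9.81 = 9810 N/m³ = 9.81 kN/m³.
The plate makes 21° with the vertical, i.e. θ = 90° − 21° = 69° to the horizontal. Measuring y along the incline from the free-surface line, vertical depth h = y·sinθ with sinθ = 0.933580.
With the apex down, the centroid sits h/3 = 1.84/3 = 0.613333 m below the base (the top edge), so y_c = 0.613333 m and h_c = 0.613333 × 0.933580 = 0.572595 m.
A = ½ × 1.48 × 1.84 = 1.3616 m².
Resultant F = γ·h_c·A = 9.81 × 0.572595 × 1.3616 = 7.64832 kN.
I_c = b·h³/36 = 1.48 × 1.84³/36 = 0.256102 m⁴.
Centre of pressure: y_p = y_c + I_c/(y_c·A) = 0.613333 + 0.256102/(0.613333 × 1.3616) = 0.613333 + 0.306667 = 0.92 m along the plane.
The resultant acts 0.613333 + 0.306667 = 0.92 m (along the plate) below the hinge at the top edge, so the moment about the hinge is M = F × 0.92 = 7.64832 × 0.92 = 7.03645 kN·m.

M ≈ 7.036 kN·m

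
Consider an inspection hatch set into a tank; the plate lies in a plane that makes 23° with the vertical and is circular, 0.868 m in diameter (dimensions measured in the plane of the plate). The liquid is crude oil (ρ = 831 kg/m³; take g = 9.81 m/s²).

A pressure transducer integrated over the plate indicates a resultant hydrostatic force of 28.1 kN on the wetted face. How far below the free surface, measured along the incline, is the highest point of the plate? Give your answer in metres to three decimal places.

γ = ρg = 831 × 9.81 / 1000 = 8.15211 kN/m³.
A = π(0.434)² = 0.591738 m².
From F = γ·h_c·A, the centroid depth is h_c = 28.1/(8.15211 × 0.591738) = 5.82515 m.
The plate makes 23° with the vertical, i.e. θ = 90° − 23° = 67° to the horizontal. Measuring y along the incline from the free-surface line, vertical depth h = y·sinθ with sinθ = 0.920505.
Along the incline, y_c = h_c/sinθ = 5.82515/0.920505 = 6.32821 m.
The centroid is at the centre, 0.434 m below the top of the plate, so the highest point sits at y_top = 6.32821 − 0.434 = 5.89421 m along the incline.

y_top ≈ 5.894 m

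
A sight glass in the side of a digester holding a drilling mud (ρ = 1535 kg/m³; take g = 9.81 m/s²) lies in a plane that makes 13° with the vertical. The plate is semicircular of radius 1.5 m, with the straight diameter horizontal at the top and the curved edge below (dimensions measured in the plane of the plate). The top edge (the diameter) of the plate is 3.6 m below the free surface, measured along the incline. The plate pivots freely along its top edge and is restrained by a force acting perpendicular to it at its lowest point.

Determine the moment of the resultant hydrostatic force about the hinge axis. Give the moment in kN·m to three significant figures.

γ = ρg = 1535 × 9.81 / 1000 = 15.05835 kN/m³.
The plate makes 13° with the vertical, i.e. θ = 90° − 13° = 77° to the horizontal. Measuring y along the incline from the free-surface line, vertical depth h = y·sinθ with sinθ = 0.974370.
The centroid of a semicircle lies 4r/(3π) = 0.63662 m from the diameter, here below the top edge, so y_c = 3.6 + 0.63662 = 4.23662 m and h_c = 4.23662 × 0.974370 = 4.12804 m.
A = πr²/2 = π × 1.5²/2 = 3.53429 m².
Resultant F = γ·h_c·A = 15.05835 × 4.12804 × 3.53429 = 219.697 kN.
I_c = (π/8 − 8/(9π))·r⁴ = 0.109757 × 1.5⁴ = 0.555645 m⁴.
Centre of pressure: y_p = y_c + I_c/(y_c·A) = 4.23662 + 0.555645/(4.23662 × 3.53429) = 4.23662 + 0.0371087 = 4.27373 m along the plane.
The resultant acts 0.63662 + 0.0371087 = 0.673729 m (along the plate) below the hinge at the top edge, so the moment about the hinge is M = F × 0.673729 = 219.697 × 0.673729 = 148.016 kN·m.

M ≈ 148 kN·m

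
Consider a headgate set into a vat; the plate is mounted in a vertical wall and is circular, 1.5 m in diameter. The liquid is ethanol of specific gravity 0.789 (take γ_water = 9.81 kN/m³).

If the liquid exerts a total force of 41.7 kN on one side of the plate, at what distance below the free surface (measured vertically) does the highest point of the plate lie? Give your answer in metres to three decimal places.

γ = 0.789 × 9.81 = 7.74009 kN/m³.
A = π(0.75)² = 1.76715 m².
From F = γ·h_c·A, the centroid depth is h_c = 41.7/(7.74009 × 1.76715) = 3.04871 m.
The centroid is at the centre, 0.75 m below the top of the plate, so the highest point sits at h_top = 3.04871 − 0.75 = 2.29871 m below the surface.

d_top ≈ 2.299 m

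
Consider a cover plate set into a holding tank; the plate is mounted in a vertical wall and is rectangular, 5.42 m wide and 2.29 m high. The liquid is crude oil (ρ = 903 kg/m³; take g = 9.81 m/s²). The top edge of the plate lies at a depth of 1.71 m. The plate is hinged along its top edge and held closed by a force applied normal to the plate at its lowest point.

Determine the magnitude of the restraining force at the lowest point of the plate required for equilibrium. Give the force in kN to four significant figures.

P ≈ 177.9 kN

γ = ρg = 903 × 9.81 / 1000 = 8.85843 kN/m³.
The centroid lies 2.29/2 = 1.145 m below the top edge, so the centroid depth is h_c = 1.71 + 1.145 = 2.855 m.
A = 5.42 × 2.29 = 12.4118 m².
Resultant F = γ·h_c·A = 8.85843 × 2.855 × 12.4118 = 313.905 kN.
I_c = b·h³/12 = 5.42 × 2.29³/12 = 5.42406 m⁴.
Centre of pressure: y_p = y_c + I_c/(y_c·A) = 2.855 + 5.42406/(2.855 × 12.4118) = 2.855 + 0.153068 = 3.00807 m along the plane.
The resultant acts 1.145 + 0.153068 = 1.29807 m (along the plate) below the hinge at the top edge, so the moment about the hinge is M = F × 1.29807 = 313.905 × 1.29807 = 407.471 kN·m.
A normal force at the bottom, 2.29 m from the hinge, must supply this moment: P = 407.471/2.29 = 177.935 kN.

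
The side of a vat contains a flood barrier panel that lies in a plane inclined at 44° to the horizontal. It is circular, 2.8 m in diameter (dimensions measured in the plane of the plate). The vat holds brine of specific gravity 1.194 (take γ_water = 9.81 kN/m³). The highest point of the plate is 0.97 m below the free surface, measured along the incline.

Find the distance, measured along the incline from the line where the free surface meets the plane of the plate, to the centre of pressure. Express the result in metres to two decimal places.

y_p = 2.58 m

γ = 1.194 × 9.81 = 11.71314 kN/m³.
Let θ = 44° be the plate's angle to the horizontal; measure y along the incline from where the plane meets the free surface. Vertical depth h = y·sinθ with sinθ = 0.694658.
The centroid is at the centre, 1.4 m below the top of the plate, so y_c = 0.97 + 1.4 = 2.37 m and h_c = 2.37 × 0.694658 = 1.64634 m.
A = π(1.4)² = 6.15752 m².
Resultant F = γ·h_c·A = 11.71314 × 1.64634 × 6.15752 = 118.74 kN.
I_c = πr⁴/4 = π × 1.4⁴/4 = 3.01719 m⁴.
Centre of pressure: y_p = y_c + I_c/(y_c·A) = 2.37 + 3.01719/(2.37 × 6.15752) = 2.37 + 0.206751 = 2.57675 m along the plane.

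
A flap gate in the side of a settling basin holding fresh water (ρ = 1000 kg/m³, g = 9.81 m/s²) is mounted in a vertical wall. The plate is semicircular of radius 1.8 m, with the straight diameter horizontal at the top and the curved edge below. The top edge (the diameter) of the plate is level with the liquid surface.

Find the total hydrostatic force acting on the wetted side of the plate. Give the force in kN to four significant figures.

γ = ρg = 1000 × 9.81 = 9810 N/m³ = 9.81 kN/m³.
The centroid of a semicircle lies 4r/(3π) = 0.763944 m from the diameter, here below the top edge, so the centroid depth is h_c = 0.763944 m.
A = πr²/2 = π × 1.8²/2 = 5.08938 m².
Resultant F = γ·h_c·A = 9.81 × 0.763944 × 5.08938 = 38.1413 kN.

F ≈ 38.14 kN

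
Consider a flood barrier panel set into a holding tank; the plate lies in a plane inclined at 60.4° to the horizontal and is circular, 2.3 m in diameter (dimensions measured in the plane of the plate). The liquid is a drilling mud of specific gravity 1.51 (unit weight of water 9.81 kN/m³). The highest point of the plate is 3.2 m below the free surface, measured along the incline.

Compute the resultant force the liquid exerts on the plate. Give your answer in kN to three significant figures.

γ = 1.51 × 9.81 = 14.8131 kN/m³.
Let θ = 60.4° be the plate's angle to the horizontal; measure y along the incline from where the plane meets the free surface. Vertical depth h = y·sinθ with sinθ = 0.869495.
The centroid is at the centre, 1.15 m below the top of the plate, so y_c = 3.2 + 1.15 = 4.35 m and h_c = 4.35 × 0.869495 = 3.7823 m.
A = π(1.15)² = 4.15476 m².
Resultant F = γ·h_c·A = 14.8131 × 3.7823 × 4.15476 = 232.781 kN.

F ≈ 233 kN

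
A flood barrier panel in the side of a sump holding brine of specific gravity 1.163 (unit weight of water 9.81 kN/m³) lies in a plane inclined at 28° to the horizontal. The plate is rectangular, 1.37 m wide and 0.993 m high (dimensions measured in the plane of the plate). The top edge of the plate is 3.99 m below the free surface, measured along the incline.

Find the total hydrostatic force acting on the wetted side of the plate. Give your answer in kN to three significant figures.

γ = 1.163 × 9.81 = 11.40903 kN/m³.
Let θ = 28° be the plate's angle to the horizontal; measure y along the incline from where the plane meets the free surface. Vertical depth h = y·sinθ with sinθ = 0.469472.
The centroid lies 0.993/2 = 0.4965 m below the top edge, so y_c = 3.99 + 0.4965 = 4.4865 m and h_c = 4.4865 × 0.469472 = 2.10629 m.
A = 1.37 × 0.993 = 1.36041 m².
Resultant F = γ·h_c·A = 11.40903 × 2.10629 × 1.36041 = 32.6916 kN.

F ≈ 32.7 kN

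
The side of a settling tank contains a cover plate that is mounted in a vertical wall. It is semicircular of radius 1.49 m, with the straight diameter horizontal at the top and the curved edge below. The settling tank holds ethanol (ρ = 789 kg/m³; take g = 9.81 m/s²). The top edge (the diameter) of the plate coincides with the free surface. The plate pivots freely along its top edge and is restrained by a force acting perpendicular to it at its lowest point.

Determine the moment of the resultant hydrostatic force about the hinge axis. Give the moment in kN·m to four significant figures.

γ = ρg = 789 × 9.81 / 1000 = 7.74009 kN/m³.
The centroid of a semicircle lies 4r/(3π) = 0.632376 m from the diameter, here below the top edge, so the centroid depth is h_c = 0.632376 m.
A = πr²/2 = π × 1.49²/2 = 3.48732 m².
Resultant F = γ·h_c·A = 7.74009 × 0.632376 × 3.48732 = 17.0692 kN.
I_c = (π/8 − 8/(9π))·r⁴ = 0.109757 × 1.49⁴ = 0.540975 m⁴.
Centre of pressure: y_p = y_c + I_c/(y_c·A) = 0.632376 + 0.540975/(0.632376 × 3.48732) = 0.632376 + 0.245307 = 0.877683 m along the plane.
The resultant acts 0.632376 + 0.245307 = 0.877683 m (along the plate) below the hinge at the top edge, so the moment about the hinge is M = F × 0.877683 = 17.0692 × 0.877683 = 14.9813 kN·m.

M ≈ 14.98 kN·m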